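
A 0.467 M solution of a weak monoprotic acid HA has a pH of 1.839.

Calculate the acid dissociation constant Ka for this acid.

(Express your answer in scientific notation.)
K_a = 4.64e-04

[H⁺] = 10^(−pH) = 10^(−1.839) = 1.449e-02 M. For HA ⇌ H⁺ + A⁻, Ka = x²/(C − x) = (1.449e-02)²/(0.467 − 1.449e-02) = 4.64e-04.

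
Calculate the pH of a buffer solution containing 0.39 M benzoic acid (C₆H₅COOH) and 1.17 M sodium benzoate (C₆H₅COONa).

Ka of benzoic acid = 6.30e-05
pH = 4.68

pKa = -log(6.30e-05) = 4.20. pH = pKa + log([A⁻]/[HA]) = 4.20 + log(1.17/0.39)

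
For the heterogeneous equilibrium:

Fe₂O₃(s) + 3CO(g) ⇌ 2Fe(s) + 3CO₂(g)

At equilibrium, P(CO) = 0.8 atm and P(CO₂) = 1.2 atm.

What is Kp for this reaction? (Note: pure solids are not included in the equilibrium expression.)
K_p = 3.375

Solids (Fe₂O₃, Fe) are excluded.
Kp = P(CO₂)³/P(CO)³ = (1.2)³/(0.8)³ = 1.728/0.512 = 3.375.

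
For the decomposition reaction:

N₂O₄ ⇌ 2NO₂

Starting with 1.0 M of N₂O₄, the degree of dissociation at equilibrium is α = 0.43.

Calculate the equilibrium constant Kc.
K_c = 1.2975

x = α·[A]₀ = 0.43 × 1.0 = 0.43 M dissociated.
At eq: [N₂O₄] = 1.0 − 0.43 = 0.57 M; [NO₂] = 2x = 0.86 M.
Kc = [NO₂]²/[N₂O₄] = (0.86)²/0.57 = 1.298.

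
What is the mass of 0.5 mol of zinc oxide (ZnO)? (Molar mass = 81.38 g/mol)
Mass = 0.5 mol × 81.38 g/mol = 40.69 g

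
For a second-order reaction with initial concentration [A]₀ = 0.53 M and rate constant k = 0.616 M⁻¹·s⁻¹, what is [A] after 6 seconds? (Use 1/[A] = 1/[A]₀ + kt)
0.1791 M

1/[A] = 1/[A]₀ + k·t = 1/0.53 + (0.616)·(6) = 1.8868 + 3.6960 = 5.5828
[A] = 1/5.5828 = 0.1791 M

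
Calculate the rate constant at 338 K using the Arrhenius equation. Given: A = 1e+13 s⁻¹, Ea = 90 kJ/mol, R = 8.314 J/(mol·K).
1.23e-01 s⁻¹

k = A·exp(-Ea/(R·T)) = 1e+13·exp(-90000/(8.314·338)) = 1e+13·exp(-32.0270) = 1e+13·1.2327e-14 = 1.23e-01 s⁻¹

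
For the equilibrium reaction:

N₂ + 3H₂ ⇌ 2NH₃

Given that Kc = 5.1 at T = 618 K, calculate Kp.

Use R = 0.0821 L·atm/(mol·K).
K_p = 0.0020

Δn = (moles gaseous products) − (moles gaseous reactants) = -2
T = 618 K; RT = 0.0821 × 618 = 50.7378
Kp = Kc·(RT)^Δn = 5.1 × (50.7378)^-2 = 5.1 × 0.000388451 = 0.0020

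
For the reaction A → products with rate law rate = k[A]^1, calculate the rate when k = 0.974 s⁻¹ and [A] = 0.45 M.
0.4383 M/s

rate = k·[A]^1 = 0.974·(0.45)^1 = 0.974·0.45 = 0.4383 M/s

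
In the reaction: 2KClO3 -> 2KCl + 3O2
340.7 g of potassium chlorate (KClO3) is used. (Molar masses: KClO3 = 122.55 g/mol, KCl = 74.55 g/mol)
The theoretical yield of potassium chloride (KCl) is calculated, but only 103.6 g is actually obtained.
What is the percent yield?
Moles of KClO3 = 340.7 g ÷ 122.55 g/mol = 2.78009 mol
Mole ratio: 2 mol KCl / 2 mol KClO3
Moles of KCl = 2.78009 × (2/2) = 2.78009 mol
Theoretical yield = 2.78009 mol × 74.55 g/mol = 207.26 g
Actual yield = 103.6 g
Percent yield = (103.6 / 207.26) × 100% = 50.0%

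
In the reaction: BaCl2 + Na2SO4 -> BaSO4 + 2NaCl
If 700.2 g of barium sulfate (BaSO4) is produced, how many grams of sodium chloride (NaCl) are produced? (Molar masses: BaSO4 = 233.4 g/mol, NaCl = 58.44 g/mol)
Moles of BaSO4 = 700.2 g ÷ 233.4 g/mol = 3 mol
Mole ratio: 2 mol NaCl / 1 mol BaSO4
Moles of NaCl = 3 × (2/1) = 6 mol
Mass of NaCl = 6 mol × 58.44 g/mol = 350.6 g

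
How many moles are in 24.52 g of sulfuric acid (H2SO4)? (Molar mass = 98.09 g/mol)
Moles = 24.52 g ÷ 98.09 g/mol = 0.25 mol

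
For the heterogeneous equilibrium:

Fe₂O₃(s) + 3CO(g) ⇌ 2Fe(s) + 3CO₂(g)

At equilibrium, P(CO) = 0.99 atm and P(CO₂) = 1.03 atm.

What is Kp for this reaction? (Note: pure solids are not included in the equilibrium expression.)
K_p = 1.126

Solids (Fe₂O₃, Fe) are excluded.
Kp = P(CO₂)³/P(CO)³ = (1.03)³/(0.99)³ = 1.093/0.9703 = 1.126.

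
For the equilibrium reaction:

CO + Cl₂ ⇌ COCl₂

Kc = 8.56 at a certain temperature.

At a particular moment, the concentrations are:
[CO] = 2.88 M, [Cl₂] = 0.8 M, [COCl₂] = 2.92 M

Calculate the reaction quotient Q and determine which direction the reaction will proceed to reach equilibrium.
Q = 1.267, Q < K, reaction proceeds forward (toward products)

Q = ([COCl₂]) / ([CO] × [Cl₂])
  = ((2.92)) / ((2.88)·(0.8)) = 2.92/2.304 = 1.267
Since Q = 1.267 < Kc = 8.56, the reaction proceeds forward (toward products) to reach equilibrium.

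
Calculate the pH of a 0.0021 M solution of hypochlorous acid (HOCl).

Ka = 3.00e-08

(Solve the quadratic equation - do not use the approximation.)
pH = 5.10

x² + Ka×x - Ka×C = 0. Using quadratic formula: [H⁺] = 7.9223e-06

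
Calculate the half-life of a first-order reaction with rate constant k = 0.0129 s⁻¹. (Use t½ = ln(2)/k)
53.73 s

t½ = ln(2)/k = 0.6931/0.0129 = 53.73 s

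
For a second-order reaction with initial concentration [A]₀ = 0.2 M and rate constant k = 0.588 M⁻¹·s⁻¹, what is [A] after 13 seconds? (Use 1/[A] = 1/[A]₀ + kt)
0.0791 M

1/[A] = 1/[A]₀ + k·t = 1/0.2 + (0.588)·(13) = 5.0000 + 7.6440 = 12.6440
[A] = 1/12.6440 = 0.0791 M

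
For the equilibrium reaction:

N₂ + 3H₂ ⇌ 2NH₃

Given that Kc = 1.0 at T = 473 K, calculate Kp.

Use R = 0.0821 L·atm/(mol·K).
K_p = 6.63e-04

Δn = (moles gaseous products) − (moles gaseous reactants) = -2
T = 473 K; RT = 0.0821 × 473 = 38.8333
Kp = Kc·(RT)^Δn = 1.0 × (38.8333)^-2 = 1.0 × 0.000663119 = 6.63e-04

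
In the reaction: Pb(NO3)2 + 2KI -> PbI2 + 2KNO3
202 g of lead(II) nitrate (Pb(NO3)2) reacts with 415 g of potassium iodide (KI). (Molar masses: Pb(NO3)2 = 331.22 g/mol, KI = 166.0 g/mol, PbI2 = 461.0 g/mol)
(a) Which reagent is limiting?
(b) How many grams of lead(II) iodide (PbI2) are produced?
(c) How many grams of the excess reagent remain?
(a) Pb(NO3)2, (b) 281.1 g, (c) 212.5 g

Moles of Pb(NO3)2 = 202 g ÷ 331.22 g/mol = 0.609867 mol
Moles of KI = 415 g ÷ 166.0 g/mol = 2.5 mol
Moles ÷ coefficient: Pb(NO3)2: 0.609867/1 = 0.6099, KI: 2.5/2 = 1.25
(a) Pb(NO3)2 has the smaller value, so Pb(NO3)2 is the limiting reagent.
(b) Moles of PbI2 = 0.609867 mol Pb(NO3)2 × (1/1) = 0.609867 mol; mass = 0.609867 mol × 461.0 g/mol = 281.1 g
(c) KI consumed = 0.609867 × (2/1) = 1.21973 mol; remaining = 2.5 − 1.21973 = 1.28027 mol; mass = 1.28027 mol × 166.0 g/mol = 212.5 g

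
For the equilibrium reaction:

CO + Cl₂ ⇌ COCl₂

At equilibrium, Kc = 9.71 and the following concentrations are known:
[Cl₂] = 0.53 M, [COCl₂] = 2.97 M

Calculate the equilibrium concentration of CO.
[CO] = 0.5771 M

Kc = ([COCl₂]) / ([CO] × [Cl₂]) = 9.71
[CO]^1 = (product terms)/(Kc · other reactant terms) = 2.97 / (9.71 · 0.53) = 0.57711
[CO] = 0.5771 M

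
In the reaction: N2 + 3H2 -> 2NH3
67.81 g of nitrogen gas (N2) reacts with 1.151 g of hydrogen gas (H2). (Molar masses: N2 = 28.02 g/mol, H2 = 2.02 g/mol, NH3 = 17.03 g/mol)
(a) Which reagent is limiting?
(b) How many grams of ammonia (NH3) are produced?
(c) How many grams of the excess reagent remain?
(a) H2, (b) 6.469 g, (c) 62.49 g

Moles of N2 = 67.81 g ÷ 28.02 g/mol = 2.42006 mol
Moles of H2 = 1.151 g ÷ 2.02 g/mol = 0.569802 mol
Moles ÷ coefficient: N2: 2.42006/1 = 2.42, H2: 0.569802/3 = 0.1899
(a) H2 has the smaller value, so H2 is the limiting reagent.
(b) Moles of NH3 = 0.569802 mol H2 × (2/3) = 0.379868 mol; mass = 0.379868 mol × 17.03 g/mol = 6.469 g
(c) N2 consumed = 0.569802 × (1/3) = 0.189934 mol; remaining = 2.42006 − 0.189934 = 2.23012 mol; mass = 2.23012 mol × 28.02 g/mol = 62.49 g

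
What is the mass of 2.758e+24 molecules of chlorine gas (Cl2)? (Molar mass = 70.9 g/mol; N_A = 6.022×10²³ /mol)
Moles = 2.758e+24 ÷ 6.022×10²³ = 4.57987 mol
Mass = 4.57987 mol × 70.9 g/mol = 324.7 g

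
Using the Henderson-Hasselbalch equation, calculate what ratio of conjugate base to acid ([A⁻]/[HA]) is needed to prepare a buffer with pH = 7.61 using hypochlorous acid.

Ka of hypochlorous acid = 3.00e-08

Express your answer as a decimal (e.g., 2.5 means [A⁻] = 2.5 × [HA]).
[A⁻]/[HA] = 1.222

pKa = −log(3.00e-08) = 7.5229. pH = pKa + log([A⁻]/[HA]). 7.61 = 7.5229 + log(ratio). log(ratio) = 7.61 − 7.5229 = 0.0871. ratio = 10^(0.0871) = 1.222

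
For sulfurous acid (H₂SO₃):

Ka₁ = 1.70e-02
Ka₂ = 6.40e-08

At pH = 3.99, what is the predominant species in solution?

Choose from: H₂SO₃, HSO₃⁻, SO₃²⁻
HSO₃⁻

pKa1 = 1.77, pKa2 = 7.19. Each pKa is the crossover between adjacent species; pH = 3.99 lies in the region where HSO₃⁻ predominates.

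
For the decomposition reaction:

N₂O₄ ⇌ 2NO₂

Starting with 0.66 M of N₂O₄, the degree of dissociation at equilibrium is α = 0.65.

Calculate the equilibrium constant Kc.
K_c = 3.1869

x = α·[A]₀ = 0.65 × 0.66 = 0.429 M dissociated.
At eq: [N₂O₄] = 0.66 − 0.429 = 0.231 M; [NO₂] = 2x = 0.858 M.
Kc = [NO₂]²/[N₂O₄] = (0.858)²/0.231 = 3.187.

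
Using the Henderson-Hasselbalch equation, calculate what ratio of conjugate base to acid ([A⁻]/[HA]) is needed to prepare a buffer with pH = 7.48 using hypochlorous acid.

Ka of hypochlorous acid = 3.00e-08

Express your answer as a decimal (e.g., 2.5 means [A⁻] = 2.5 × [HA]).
[A⁻]/[HA] = 0.906

pKa = −log(3.00e-08) = 7.5229. pH = pKa + log([A⁻]/[HA]). 7.48 = 7.5229 + log(ratio). log(ratio) = 7.48 − 7.5229 = -0.0429. ratio = 10^(-0.0429) = 0.906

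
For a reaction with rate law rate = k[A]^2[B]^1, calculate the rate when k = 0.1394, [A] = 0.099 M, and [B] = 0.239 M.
0.0003265 M/s

rate = k·[A]^2·[B]^1 = 0.1394·(0.099)^2·(0.239)^1 = 0.1394·0.009801·0.239 = 0.0003265 M/s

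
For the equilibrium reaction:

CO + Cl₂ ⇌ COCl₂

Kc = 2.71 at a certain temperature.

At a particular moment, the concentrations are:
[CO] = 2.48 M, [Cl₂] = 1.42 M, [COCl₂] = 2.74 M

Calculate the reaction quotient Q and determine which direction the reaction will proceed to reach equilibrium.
Q = 0.778, Q < K, reaction proceeds forward (toward products)

Q = ([COCl₂]) / ([CO] × [Cl₂])
  = ((2.74)) / ((2.48)·(1.42)) = 2.74/3.5216 = 0.7781
Since Q = 0.7781 < Kc = 2.71, the reaction proceeds forward (toward products) to reach equilibrium.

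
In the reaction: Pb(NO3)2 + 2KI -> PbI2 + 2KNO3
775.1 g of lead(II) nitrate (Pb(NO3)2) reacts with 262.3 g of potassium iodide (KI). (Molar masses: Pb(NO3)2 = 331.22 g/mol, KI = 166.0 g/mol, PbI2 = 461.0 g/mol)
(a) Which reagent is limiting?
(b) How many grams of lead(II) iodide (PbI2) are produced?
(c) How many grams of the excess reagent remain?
(a) KI, (b) 364.2 g, (c) 513.4 g

Moles of Pb(NO3)2 = 775.1 g ÷ 331.22 g/mol = 2.34014 mol
Moles of KI = 262.3 g ÷ 166.0 g/mol = 1.58012 mol
Moles ÷ coefficient: Pb(NO3)2: 2.34014/1 = 2.34, KI: 1.58012/2 = 0.7901
(a) KI has the smaller value, so KI is the limiting reagent.
(b) Moles of PbI2 = 1.58012 mol KI × (1/2) = 0.79006 mol; mass = 0.79006 mol × 461.0 g/mol = 364.2 g
(c) Pb(NO3)2 consumed = 1.58012 × (1/2) = 0.79006 mol; remaining = 2.34014 − 0.79006 = 1.55008 mol; mass = 1.55008 mol × 331.22 g/mol = 513.4 g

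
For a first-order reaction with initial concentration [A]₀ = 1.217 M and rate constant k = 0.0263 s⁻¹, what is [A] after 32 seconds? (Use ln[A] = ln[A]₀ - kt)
0.5246 M

ln[A] = ln[A]₀ - k·t = ln(1.217) - (0.0263)·(32) = 0.1964 - 0.8416 = -0.6452
[A] = e^(-0.6452) = 0.5246 M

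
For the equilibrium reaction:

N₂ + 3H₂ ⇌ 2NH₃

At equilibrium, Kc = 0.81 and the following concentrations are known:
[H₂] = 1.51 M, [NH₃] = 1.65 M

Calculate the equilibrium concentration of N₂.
[N₂] = 0.9762 M

Kc = ([NH₃]^2) / ([N₂] × [H₂]^3) = 0.81
[N₂]^1 = (product terms)/(Kc · other reactant terms) = 2.7225 / (0.81 · 3.443) = 0.97623
[N₂] = 0.9762 M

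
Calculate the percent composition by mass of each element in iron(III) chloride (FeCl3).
Fe: 34.43%, Cl: 65.57%

Molar mass of FeCl3 = 162.2 g/mol
% Fe = (1 × 55.85) / 162.2 × 100% = 55.85 / 162.2 × 100% = 34.43%
% Cl = (3 × 35.45) / 162.2 × 100% = 106.35 / 162.2 × 100% = 65.57%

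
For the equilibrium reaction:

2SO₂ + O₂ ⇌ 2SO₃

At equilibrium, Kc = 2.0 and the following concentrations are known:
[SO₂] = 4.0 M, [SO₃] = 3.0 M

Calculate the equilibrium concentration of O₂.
[O₂] = 0.2812 M

Kc = ([SO₃]^2) / ([SO₂]^2 × [O₂]) = 2.0
[O₂]^1 = (product terms)/(Kc · other reactant terms) = 9 / (2.0 · 16) = 0.28125
[O₂] = 0.2812 M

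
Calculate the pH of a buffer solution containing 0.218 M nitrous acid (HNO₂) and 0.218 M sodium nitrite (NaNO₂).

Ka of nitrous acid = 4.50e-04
pH = 3.35

pKa = -log(4.50e-04) = 3.35. pH = pKa + log([A⁻]/[HA]) = 3.35 + log(0.218/0.218)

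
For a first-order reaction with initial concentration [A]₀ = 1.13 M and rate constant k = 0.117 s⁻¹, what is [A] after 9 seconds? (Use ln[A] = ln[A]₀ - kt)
0.3942 M

ln[A] = ln[A]₀ - k·t = ln(1.13) - (0.117)·(9) = 0.1222 - 1.0530 = -0.9308
[A] = e^(-0.9308) = 0.3942 M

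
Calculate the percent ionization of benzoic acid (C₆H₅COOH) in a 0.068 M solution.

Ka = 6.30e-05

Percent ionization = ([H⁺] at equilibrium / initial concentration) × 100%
Percent ionization = 3%

Let x = [H⁺]. Ka = x²/(C - x) ⇒ x² + (6.30e-05)x - (6.30e-05)(0.068) = 0. x = 2.0385e-03. Percent = (2.0385e-03/0.068) × 100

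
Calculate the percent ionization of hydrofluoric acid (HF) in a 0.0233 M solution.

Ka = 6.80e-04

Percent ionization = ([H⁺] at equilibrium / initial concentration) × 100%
Percent ionization = 15.7%

Let x = [H⁺]. Ka = x²/(C - x) ⇒ x² + (6.80e-04)x - (6.80e-04)(0.0233) = 0. x = 3.6549e-03. Percent = (3.6549e-03/0.0233) × 100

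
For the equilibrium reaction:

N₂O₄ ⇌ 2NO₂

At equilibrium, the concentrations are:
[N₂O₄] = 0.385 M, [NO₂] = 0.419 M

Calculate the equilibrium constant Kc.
K_c = 0.4560

Kc = ([NO₂]^2) / ([N₂O₄])
   = ((0.419)^2) / ((0.385))
   = 0.17556 / 0.385 = 0.4560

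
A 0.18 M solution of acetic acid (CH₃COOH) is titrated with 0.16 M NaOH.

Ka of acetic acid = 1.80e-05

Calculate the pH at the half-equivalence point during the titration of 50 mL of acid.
pH = pKa = 4.74

At the half-equivalence point, [HA] = [A⁻], so by Henderson–Hasselbalch pH = pKa + log(1) = pKa.
pKa = −log(1.80e-05) = 4.74.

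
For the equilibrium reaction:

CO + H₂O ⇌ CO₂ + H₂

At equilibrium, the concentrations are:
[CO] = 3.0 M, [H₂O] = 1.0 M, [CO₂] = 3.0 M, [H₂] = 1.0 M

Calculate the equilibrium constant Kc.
K_c = 1.0000

Kc = ([CO₂] × [H₂]) / ([CO] × [H₂O])
   = ((3.0)·(1.0)) / ((3.0)·(1.0))
   = 3 / 3 = 1.0000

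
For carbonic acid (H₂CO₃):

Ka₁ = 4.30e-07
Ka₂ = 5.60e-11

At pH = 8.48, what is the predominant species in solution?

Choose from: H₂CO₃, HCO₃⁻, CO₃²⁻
HCO₃⁻

pKa1 = 6.37, pKa2 = 10.25. Each pKa is the crossover between adjacent species; pH = 8.48 lies in the region where HCO₃⁻ predominates.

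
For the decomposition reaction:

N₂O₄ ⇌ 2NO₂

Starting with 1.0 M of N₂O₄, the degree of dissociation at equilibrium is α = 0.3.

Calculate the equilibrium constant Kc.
K_c = 0.5143

x = α·[A]₀ = 0.3 × 1.0 = 0.3 M dissociated.
At eq: [N₂O₄] = 1.0 − 0.3 = 0.7 M; [NO₂] = 2x = 0.6 M.
Kc = [NO₂]²/[N₂O₄] = (0.6)²/0.7 = 0.5143.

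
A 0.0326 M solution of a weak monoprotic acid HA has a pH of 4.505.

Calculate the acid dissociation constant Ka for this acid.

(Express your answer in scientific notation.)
K_a = 3.00e-08

[H⁺] = 10^(−pH) = 10^(−4.505) = 3.126e-05 M. For HA ⇌ H⁺ + A⁻, Ka = x²/(C − x) = (3.126e-05)²/(0.0326 − 3.126e-05) = 3.00e-08.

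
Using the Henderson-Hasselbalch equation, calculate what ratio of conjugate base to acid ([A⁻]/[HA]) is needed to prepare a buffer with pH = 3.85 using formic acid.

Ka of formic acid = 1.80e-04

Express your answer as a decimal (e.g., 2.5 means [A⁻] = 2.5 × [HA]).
[A⁻]/[HA] = 1.274

pKa = −log(1.80e-04) = 3.7447. pH = pKa + log([A⁻]/[HA]). 3.85 = 3.7447 + log(ratio). log(ratio) = 3.85 − 3.7447 = 0.1053. ratio = 10^(0.1053) = 1.274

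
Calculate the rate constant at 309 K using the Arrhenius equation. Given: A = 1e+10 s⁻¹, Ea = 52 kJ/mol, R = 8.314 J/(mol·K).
1.62e+01 s⁻¹

k = A·exp(-Ea/(R·T)) = 1e+10·exp(-52000/(8.314·309)) = 1e+10·exp(-20.2411) = 1e+10·1.6195e-09 = 1.62e+01 s⁻¹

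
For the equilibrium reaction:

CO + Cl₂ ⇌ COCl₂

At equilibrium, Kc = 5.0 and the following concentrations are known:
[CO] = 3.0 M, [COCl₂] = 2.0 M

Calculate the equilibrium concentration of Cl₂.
[Cl₂] = 0.1333 M

Kc = ([COCl₂]) / ([CO] × [Cl₂]) = 5.0
[Cl₂]^1 = (product terms)/(Kc · other reactant terms) = 2 / (5.0 · 3) = 0.13333
[Cl₂] = 0.1333 M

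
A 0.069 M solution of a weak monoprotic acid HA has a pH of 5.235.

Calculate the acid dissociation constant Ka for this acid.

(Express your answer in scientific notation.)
K_a = 4.91e-10

[H⁺] = 10^(−pH) = 10^(−5.235) = 5.821e-06 M. For HA ⇌ H⁺ + A⁻, Ka = x²/(C − x) = (5.821e-06)²/(0.069 − 5.821e-06) = 4.91e-10.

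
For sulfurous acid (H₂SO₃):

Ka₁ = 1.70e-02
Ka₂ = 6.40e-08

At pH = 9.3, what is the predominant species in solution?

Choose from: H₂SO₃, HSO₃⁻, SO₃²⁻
SO₃²⁻

pKa1 = 1.77, pKa2 = 7.19. Each pKa is the crossover between adjacent species; pH = 9.3 lies in the region where SO₃²⁻ predominates.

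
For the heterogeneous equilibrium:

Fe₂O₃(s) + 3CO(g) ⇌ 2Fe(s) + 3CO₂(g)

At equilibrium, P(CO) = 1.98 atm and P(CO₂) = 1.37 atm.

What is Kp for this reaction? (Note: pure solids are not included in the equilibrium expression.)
K_p = 0.331

Solids (Fe₂O₃, Fe) are excluded.
Kp = P(CO₂)³/P(CO)³ = (1.37)³/(1.98)³ = 2.571/7.762 = 0.331.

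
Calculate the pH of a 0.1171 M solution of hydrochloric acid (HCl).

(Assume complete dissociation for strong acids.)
pH = 0.93

[H⁺] = 0.1171 M for strong acid. pH = -log[H⁺] = -log(0.1171)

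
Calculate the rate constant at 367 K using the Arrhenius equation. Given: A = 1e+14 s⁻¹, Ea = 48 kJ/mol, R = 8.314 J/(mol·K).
1.47e+07 s⁻¹

k = A·exp(-Ea/(R·T)) = 1e+14·exp(-48000/(8.314·367)) = 1e+14·exp(-15.7313) = 1e+14·1.4722e-07 = 1.47e+07 s⁻¹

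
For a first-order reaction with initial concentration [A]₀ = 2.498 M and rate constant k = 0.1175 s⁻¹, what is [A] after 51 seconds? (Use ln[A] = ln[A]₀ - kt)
0.0062 M

ln[A] = ln[A]₀ - k·t = ln(2.498) - (0.1175)·(51) = 0.9155 - 5.9925 = -5.0770
[A] = e^(-5.0770) = 0.0062 M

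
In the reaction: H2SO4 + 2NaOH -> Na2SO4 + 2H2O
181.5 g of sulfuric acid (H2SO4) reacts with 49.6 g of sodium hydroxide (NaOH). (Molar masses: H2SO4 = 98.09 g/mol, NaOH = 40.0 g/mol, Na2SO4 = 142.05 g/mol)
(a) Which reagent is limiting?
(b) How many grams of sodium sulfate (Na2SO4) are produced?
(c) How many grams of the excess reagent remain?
(a) NaOH, (b) 88.07 g, (c) 120.7 g

Moles of H2SO4 = 181.5 g ÷ 98.09 g/mol = 1.85034 mol
Moles of NaOH = 49.6 g ÷ 40.0 g/mol = 1.24 mol
Moles ÷ coefficient: H2SO4: 1.85034/1 = 1.85, NaOH: 1.24/2 = 0.62
(a) NaOH has the smaller value, so NaOH is the limiting reagent.
(b) Moles of Na2SO4 = 1.24 mol NaOH × (1/2) = 0.62 mol; mass = 0.62 mol × 142.05 g/mol = 88.07 g
(c) H2SO4 consumed = 1.24 × (1/2) = 0.62 mol; remaining = 1.85034 − 0.62 = 1.23034 mol; mass = 1.23034 mol × 98.09 g/mol = 120.7 g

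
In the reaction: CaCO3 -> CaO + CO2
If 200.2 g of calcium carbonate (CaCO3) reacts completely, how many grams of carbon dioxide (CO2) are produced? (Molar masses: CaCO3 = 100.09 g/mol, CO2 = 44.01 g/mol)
Moles of CaCO3 = 200.2 g ÷ 100.09 g/mol = 2.0002 mol
Mole ratio: 1 mol CO2 / 1 mol CaCO3
Moles of CO2 = 2.0002 × (1/1) = 2.0002 mol
Mass of CO2 = 2.0002 mol × 44.01 g/mol = 88.03 g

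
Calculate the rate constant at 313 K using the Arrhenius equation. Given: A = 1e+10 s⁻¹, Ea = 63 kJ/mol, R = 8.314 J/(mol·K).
3.06e-01 s⁻¹

k = A·exp(-Ea/(R·T)) = 1e+10·exp(-63000/(8.314·313)) = 1e+10·exp(-24.2095) = 1e+10·3.0615e-11 = 3.06e-01 s⁻¹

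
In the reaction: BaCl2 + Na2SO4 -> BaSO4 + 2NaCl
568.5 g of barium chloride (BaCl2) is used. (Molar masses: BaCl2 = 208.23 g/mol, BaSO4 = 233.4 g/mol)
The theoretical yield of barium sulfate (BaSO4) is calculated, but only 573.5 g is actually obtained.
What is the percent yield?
Moles of BaCl2 = 568.5 g ÷ 208.23 g/mol = 2.73015 mol
Mole ratio: 1 mol BaSO4 / 1 mol BaCl2
Moles of BaSO4 = 2.73015 × (1/1) = 2.73015 mol
Theoretical yield = 2.73015 mol × 233.4 g/mol = 637.22 g
Actual yield = 573.5 g
Percent yield = (573.5 / 637.22) × 100% = 90.0%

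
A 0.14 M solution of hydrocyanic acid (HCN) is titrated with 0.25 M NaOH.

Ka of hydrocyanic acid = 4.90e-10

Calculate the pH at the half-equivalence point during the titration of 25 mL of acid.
pH = pKa = 9.31

At the half-equivalence point, [HA] = [A⁻], so by Henderson–Hasselbalch pH = pKa + log(1) = pKa.
pKa = −log(4.90e-10) = 9.31.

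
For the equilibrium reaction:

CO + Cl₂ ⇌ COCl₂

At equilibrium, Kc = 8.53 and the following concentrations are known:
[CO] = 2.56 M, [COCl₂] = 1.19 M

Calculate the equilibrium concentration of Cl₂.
[Cl₂] = 0.0545 M

Kc = ([COCl₂]) / ([CO] × [Cl₂]) = 8.53
[Cl₂]^1 = (product terms)/(Kc · other reactant terms) = 1.19 / (8.53 · 2.56) = 0.054495
[Cl₂] = 0.0545 M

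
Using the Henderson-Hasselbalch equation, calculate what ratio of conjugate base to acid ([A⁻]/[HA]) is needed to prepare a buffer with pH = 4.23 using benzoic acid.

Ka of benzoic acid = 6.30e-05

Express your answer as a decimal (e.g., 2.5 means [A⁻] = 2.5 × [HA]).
[A⁻]/[HA] = 1.070

pKa = −log(6.30e-05) = 4.2007. pH = pKa + log([A⁻]/[HA]). 4.23 = 4.2007 + log(ratio). log(ratio) = 4.23 − 4.2007 = 0.0293. ratio = 10^(0.0293) = 1.070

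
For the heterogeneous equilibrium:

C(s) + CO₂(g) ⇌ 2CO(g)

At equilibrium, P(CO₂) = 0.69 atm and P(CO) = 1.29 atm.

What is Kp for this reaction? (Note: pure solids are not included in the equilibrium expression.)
K_p = 2.412

Solid C is excluded.
Kp = P(CO)²/P(CO₂) = (1.29)²/0.69 = 1.664/0.69 = 2.412.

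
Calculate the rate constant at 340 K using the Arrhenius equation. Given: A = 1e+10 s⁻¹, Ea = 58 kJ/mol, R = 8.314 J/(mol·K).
1.23e+01 s⁻¹

k = A·exp(-Ea/(R·T)) = 1e+10·exp(-58000/(8.314·340)) = 1e+10·exp(-20.5182) = 1e+10·1.2276e-09 = 1.23e+01 s⁻¹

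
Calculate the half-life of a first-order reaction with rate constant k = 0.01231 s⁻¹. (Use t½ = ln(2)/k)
56.31 s

t½ = ln(2)/k = 0.6931/0.01231 = 56.31 s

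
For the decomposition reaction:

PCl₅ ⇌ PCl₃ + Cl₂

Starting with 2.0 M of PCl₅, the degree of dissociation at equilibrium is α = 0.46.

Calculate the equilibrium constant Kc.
K_c = 0.7837

x = α·[A]₀ = 0.46 × 2.0 = 0.92 M dissociated.
At eq: [PCl₅] = 2.0 − 0.92 = 1.08 M; [PCl₃] = [Cl₂] = x = 0.92 M.
Kc = [PCl₃][Cl₂]/[PCl₅] = (0.92)²/1.08 = 0.7837.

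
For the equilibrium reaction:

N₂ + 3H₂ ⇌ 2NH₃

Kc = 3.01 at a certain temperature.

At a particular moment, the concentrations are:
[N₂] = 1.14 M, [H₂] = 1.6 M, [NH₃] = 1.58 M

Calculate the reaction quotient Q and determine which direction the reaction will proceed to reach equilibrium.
Q = 0.535, Q < K, reaction proceeds forward (toward products)

Q = ([NH₃]^2) / ([N₂] × [H₂]^3)
  = ((1.58)^2) / ((1.14)·(1.6)^3) = 2.4964/4.6694 = 0.5346
Since Q = 0.5346 < Kc = 3.01, the reaction proceeds forward (toward products) to reach equilibrium.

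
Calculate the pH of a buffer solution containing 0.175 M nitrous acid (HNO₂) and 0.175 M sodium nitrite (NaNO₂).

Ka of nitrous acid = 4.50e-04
pH = 3.35

pKa = -log(4.50e-04) = 3.35. pH = pKa + log([A⁻]/[HA]) = 3.35 + log(0.175/0.175)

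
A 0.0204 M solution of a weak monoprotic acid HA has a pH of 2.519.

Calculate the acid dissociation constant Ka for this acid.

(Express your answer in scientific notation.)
K_a = 5.27e-04

[H⁺] = 10^(−pH) = 10^(−2.519) = 3.027e-03 M. For HA ⇌ H⁺ + A⁻, Ka = x²/(C − x) = (3.027e-03)²/(0.0204 − 3.027e-03) = 5.27e-04.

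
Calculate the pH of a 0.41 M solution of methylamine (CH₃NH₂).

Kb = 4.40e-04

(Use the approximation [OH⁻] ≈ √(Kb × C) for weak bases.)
pH = 12.13

[OH⁻] = √(Kb × C) = √(4.40e-04 × 0.41) = 1.3431e-02. pOH = 1.87, pH = 14 - pOH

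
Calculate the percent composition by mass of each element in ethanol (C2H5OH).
C: 52.14%, H: 13.13%, O: 34.73%

Molar mass of C2H5OH = 46.07 g/mol
% C = (2 × 12.01) / 46.07 × 100% = 24.02 / 46.07 × 100% = 52.14%
% H = (6 × 1.008) / 46.07 × 100% = 6.048 / 46.07 × 100% = 13.13%
% O = (1 × 16.0) / 46.07 × 100% = 16 / 46.07 × 100% = 34.73%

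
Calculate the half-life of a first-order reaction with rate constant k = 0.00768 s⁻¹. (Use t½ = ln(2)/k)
90.25 s

t½ = ln(2)/k = 0.6931/0.00768 = 90.25 s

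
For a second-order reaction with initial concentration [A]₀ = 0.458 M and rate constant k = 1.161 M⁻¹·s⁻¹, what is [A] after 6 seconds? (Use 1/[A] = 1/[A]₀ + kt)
0.1093 M

1/[A] = 1/[A]₀ + k·t = 1/0.458 + (1.161)·(6) = 2.1834 + 6.9660 = 9.1494
[A] = 1/9.1494 = 0.1093 M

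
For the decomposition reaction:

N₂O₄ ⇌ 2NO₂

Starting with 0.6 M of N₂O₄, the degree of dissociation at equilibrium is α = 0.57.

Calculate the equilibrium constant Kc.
K_c = 1.8134

x = α·[A]₀ = 0.57 × 0.6 = 0.342 M dissociated.
At eq: [N₂O₄] = 0.6 − 0.342 = 0.258 M; [NO₂] = 2x = 0.684 M.
Kc = [NO₂]²/[N₂O₄] = (0.684)²/0.258 = 1.813.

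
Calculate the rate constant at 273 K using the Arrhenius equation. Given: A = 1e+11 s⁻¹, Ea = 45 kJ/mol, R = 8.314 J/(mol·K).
2.45e+02 s⁻¹

k = A·exp(-Ea/(R·T)) = 1e+11·exp(-45000/(8.314·273)) = 1e+11·exp(-19.8262) = 1e+11·2.4524e-09 = 2.45e+02 s⁻¹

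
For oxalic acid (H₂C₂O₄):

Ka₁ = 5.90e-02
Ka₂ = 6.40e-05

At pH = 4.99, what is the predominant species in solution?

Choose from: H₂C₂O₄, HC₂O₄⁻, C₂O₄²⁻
C₂O₄²⁻

pKa1 = 1.23, pKa2 = 4.19. Each pKa is the crossover between adjacent species; pH = 4.99 lies in the region where C₂O₄²⁻ predominates.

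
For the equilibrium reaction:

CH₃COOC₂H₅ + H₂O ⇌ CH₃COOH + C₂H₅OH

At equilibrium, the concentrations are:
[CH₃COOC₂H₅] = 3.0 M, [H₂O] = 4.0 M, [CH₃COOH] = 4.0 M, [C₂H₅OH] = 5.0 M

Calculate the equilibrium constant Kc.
K_c = 1.6667

Kc = ([CH₃COOH] × [C₂H₅OH]) / ([CH₃COOC₂H₅] × [H₂O])
   = ((4.0)·(5.0)) / ((3.0)·(4.0))
   = 20 / 12 = 1.6667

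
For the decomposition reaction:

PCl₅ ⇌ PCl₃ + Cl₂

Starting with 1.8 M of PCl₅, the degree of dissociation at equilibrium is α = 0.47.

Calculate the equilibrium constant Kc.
K_c = 0.7502

x = α·[A]₀ = 0.47 × 1.8 = 0.846 M dissociated.
At eq: [PCl₅] = 1.8 − 0.846 = 0.954 M; [PCl₃] = [Cl₂] = x = 0.846 M.
Kc = [PCl₃][Cl₂]/[PCl₅] = (0.846)²/0.954 = 0.7502.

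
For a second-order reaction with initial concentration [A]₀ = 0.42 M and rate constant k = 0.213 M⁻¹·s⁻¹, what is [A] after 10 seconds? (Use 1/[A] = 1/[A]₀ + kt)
0.2217 M

1/[A] = 1/[A]₀ + k·t = 1/0.42 + (0.213)·(10) = 2.3810 + 2.1300 = 4.5110
[A] = 1/4.5110 = 0.2217 M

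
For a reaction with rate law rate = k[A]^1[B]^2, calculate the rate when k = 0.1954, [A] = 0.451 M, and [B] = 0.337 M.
0.01001 M/s

rate = k·[A]^1·[B]^2 = 0.1954·(0.451)^1·(0.337)^2 = 0.1954·0.451·0.113569 = 0.01001 M/s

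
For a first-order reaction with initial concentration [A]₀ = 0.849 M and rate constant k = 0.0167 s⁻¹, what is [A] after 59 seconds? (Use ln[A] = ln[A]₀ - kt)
0.3170 M

ln[A] = ln[A]₀ - k·t = ln(0.849) - (0.0167)·(59) = -0.1637 - 0.9853 = -1.1490
[A] = e^(-1.1490) = 0.3170 M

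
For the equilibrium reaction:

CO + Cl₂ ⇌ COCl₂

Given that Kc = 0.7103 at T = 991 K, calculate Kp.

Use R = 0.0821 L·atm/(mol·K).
K_p = 0.0087

Δn = (moles gaseous products) − (moles gaseous reactants) = -1
T = 991 K; RT = 0.0821 × 991 = 81.3611
Kp = Kc·(RT)^Δn = 0.7103 × (81.3611)^-1 = 0.7103 × 0.0122909 = 0.0087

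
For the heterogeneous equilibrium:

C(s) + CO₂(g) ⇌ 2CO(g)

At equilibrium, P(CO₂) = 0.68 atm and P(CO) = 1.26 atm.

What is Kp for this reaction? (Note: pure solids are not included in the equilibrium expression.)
K_p = 2.335

Solid C is excluded.
Kp = P(CO)²/P(CO₂) = (1.26)²/0.68 = 1.588/0.68 = 2.335.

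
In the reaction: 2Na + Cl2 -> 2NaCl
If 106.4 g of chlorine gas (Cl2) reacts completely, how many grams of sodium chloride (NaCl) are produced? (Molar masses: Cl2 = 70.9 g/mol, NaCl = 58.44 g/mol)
Moles of Cl2 = 106.4 g ÷ 70.9 g/mol = 1.50071 mol
Mole ratio: 2 mol NaCl / 1 mol Cl2
Moles of NaCl = 1.50071 × (2/1) = 3.00141 mol
Mass of NaCl = 3.00141 mol × 58.44 g/mol = 175.4 g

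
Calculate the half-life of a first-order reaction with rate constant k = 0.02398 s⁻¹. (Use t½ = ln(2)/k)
28.91 s

t½ = ln(2)/k = 0.6931/0.02398 = 28.91 s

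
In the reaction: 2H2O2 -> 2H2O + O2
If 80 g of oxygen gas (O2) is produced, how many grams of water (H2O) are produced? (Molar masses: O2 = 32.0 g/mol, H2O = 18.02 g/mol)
Moles of O2 = 80 g ÷ 32.0 g/mol = 2.5 mol
Mole ratio: 2 mol H2O / 1 mol O2
Moles of H2O = 2.5 × (2/1) = 5 mol
Mass of H2O = 5 mol × 18.02 g/mol = 90.1 g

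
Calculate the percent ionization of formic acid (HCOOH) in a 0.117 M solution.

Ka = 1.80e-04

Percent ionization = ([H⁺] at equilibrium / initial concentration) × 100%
Percent ionization = 3.85%

Let x = [H⁺]. Ka = x²/(C - x) ⇒ x² + (1.80e-04)x - (1.80e-04)(0.117) = 0. x = 4.5000e-03. Percent = (4.5000e-03/0.117) × 100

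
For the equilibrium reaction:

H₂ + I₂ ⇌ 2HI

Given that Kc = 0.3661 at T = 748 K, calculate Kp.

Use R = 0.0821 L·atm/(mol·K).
K_p = 0.3661

Δn = (moles gaseous products) − (moles gaseous reactants) = 0
T = 748 K; RT = 0.0821 × 748 = 61.4108
Kp = Kc·(RT)^Δn = 0.3661 × (61.4108)^0 = 0.3661 × 1 = 0.3661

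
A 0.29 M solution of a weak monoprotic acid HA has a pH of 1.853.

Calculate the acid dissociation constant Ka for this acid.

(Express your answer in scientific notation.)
K_a = 7.13e-04

[H⁺] = 10^(−pH) = 10^(−1.853) = 1.403e-02 M. For HA ⇌ H⁺ + A⁻, Ka = x²/(C − x) = (1.403e-02)²/(0.29 − 1.403e-02) = 7.13e-04.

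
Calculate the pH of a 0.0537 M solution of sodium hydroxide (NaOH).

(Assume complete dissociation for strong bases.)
pH = 12.73

[OH⁻] = 0.0537 M for strong base. pOH = -log[OH⁻] = 1.27, pH = 14 - pOH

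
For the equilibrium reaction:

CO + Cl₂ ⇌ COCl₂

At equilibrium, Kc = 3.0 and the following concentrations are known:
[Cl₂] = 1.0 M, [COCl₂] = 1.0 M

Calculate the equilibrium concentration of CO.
[CO] = 0.3333 M

Kc = ([COCl₂]) / ([CO] × [Cl₂]) = 3.0
[CO]^1 = (product terms)/(Kc · other reactant terms) = 1 / (3.0 · 1) = 0.33333
[CO] = 0.3333 M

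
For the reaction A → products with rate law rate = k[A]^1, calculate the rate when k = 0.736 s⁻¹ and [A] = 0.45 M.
0.3312 M/s

rate = k·[A]^1 = 0.736·(0.45)^1 = 0.736·0.45 = 0.3312 M/s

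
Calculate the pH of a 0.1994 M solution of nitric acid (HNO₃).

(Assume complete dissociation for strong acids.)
pH = 0.70

[H⁺] = 0.1994 M for strong acid. pH = -log[H⁺] = -log(0.1994)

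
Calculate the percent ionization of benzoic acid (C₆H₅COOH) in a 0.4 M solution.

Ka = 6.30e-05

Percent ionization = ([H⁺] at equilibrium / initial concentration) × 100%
Percent ionization = 1.25%

Let x = [H⁺]. Ka = x²/(C - x) ⇒ x² + (6.30e-05)x - (6.30e-05)(0.4) = 0. x = 4.9886e-03. Percent = (4.9886e-03/0.4) × 100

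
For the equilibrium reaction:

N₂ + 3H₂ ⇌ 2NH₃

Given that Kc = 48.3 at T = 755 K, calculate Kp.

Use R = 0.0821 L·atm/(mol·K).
K_p = 0.0126

Δn = (moles gaseous products) − (moles gaseous reactants) = -2
T = 755 K; RT = 0.0821 × 755 = 61.9855
Kp = Kc·(RT)^Δn = 48.3 × (61.9855)^-2 = 48.3 × 0.000260267 = 0.0126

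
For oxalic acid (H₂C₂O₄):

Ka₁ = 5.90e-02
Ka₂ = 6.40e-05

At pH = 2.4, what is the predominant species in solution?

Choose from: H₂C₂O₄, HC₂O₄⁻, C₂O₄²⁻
HC₂O₄⁻

pKa1 = 1.23, pKa2 = 4.19. Each pKa is the crossover between adjacent species; pH = 2.4 lies in the region where HC₂O₄⁻ predominates.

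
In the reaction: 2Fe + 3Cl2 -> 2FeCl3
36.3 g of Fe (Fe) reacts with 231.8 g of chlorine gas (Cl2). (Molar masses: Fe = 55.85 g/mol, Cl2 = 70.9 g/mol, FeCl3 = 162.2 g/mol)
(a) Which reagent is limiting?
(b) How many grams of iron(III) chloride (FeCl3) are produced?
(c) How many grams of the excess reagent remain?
(a) Fe, (b) 105.4 g, (c) 162.7 g

Moles of Fe = 36.3 g ÷ 55.85 g/mol = 0.649955 mol
Moles of Cl2 = 231.8 g ÷ 70.9 g/mol = 3.26939 mol
Moles ÷ coefficient: Fe: 0.649955/2 = 0.325, Cl2: 3.26939/3 = 1.09
(a) Fe has the smaller value, so Fe is the limiting reagent.
(b) Moles of FeCl3 = 0.649955 mol Fe × (2/2) = 0.649955 mol; mass = 0.649955 mol × 162.2 g/mol = 105.4 g
(c) Cl2 consumed = 0.649955 × (3/2) = 0.974933 mol; remaining = 3.26939 − 0.974933 = 2.29446 mol; mass = 2.29446 mol × 70.9 g/mol = 162.7 g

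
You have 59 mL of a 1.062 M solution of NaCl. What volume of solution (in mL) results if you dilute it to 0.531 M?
Using M₁V₁ = M₂V₂:
1.062 × 59 = 0.531 × V₂
V₂ = (1.062 × 59) / 0.531 = 118 mL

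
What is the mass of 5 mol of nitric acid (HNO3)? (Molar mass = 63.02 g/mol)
Mass = 5 mol × 63.02 g/mol = 315.1 g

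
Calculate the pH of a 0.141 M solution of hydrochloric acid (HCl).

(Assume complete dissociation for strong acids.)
pH = 0.85

[H⁺] = 0.141 M for strong acid. pH = -log[H⁺] = -log(0.141)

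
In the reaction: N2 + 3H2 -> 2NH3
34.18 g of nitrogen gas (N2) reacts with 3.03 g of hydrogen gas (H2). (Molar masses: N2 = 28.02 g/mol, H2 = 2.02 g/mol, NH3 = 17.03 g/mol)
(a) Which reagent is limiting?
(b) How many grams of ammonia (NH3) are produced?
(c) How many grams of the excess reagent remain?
(a) H2, (b) 17.03 g, (c) 20.17 g

Moles of N2 = 34.18 g ÷ 28.02 g/mol = 1.21984 mol
Moles of H2 = 3.03 g ÷ 2.02 g/mol = 1.5 mol
Moles ÷ coefficient: N2: 1.21984/1 = 1.22, H2: 1.5/3 = 0.5
(a) H2 has the smaller value, so H2 is the limiting reagent.
(b) Moles of NH3 = 1.5 mol H2 × (2/3) = 1 mol; mass = 1 mol × 17.03 g/mol = 17.03 g
(c) N2 consumed = 1.5 × (1/3) = 0.5 mol; remaining = 1.21984 − 0.5 = 0.719843 mol; mass = 0.719843 mol × 28.02 g/mol = 20.17 g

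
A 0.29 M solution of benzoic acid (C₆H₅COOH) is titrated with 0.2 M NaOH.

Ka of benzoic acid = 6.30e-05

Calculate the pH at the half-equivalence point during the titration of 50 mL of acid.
pH = pKa = 4.20

At the half-equivalence point, [HA] = [A⁻], so by Henderson–Hasselbalch pH = pKa + log(1) = pKa.
pKa = −log(6.30e-05) = 4.20.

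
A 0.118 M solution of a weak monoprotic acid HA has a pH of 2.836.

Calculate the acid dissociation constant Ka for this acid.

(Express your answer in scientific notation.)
K_a = 1.83e-05

[H⁺] = 10^(−pH) = 10^(−2.836) = 1.459e-03 M. For HA ⇌ H⁺ + A⁻, Ka = x²/(C − x) = (1.459e-03)²/(0.118 − 1.459e-03) = 1.83e-05.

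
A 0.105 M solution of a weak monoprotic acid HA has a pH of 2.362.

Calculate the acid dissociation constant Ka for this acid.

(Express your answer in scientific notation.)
K_a = 1.88e-04

[H⁺] = 10^(−pH) = 10^(−2.362) = 4.345e-03 M. For HA ⇌ H⁺ + A⁻, Ka = x²/(C − x) = (4.345e-03)²/(0.105 − 4.345e-03) = 1.88e-04.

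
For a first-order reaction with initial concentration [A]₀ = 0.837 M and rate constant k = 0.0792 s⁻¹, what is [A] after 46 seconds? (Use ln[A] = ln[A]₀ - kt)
0.0219 M

ln[A] = ln[A]₀ - k·t = ln(0.837) - (0.0792)·(46) = -0.1779 - 3.6432 = -3.8211
[A] = e^(-3.8211) = 0.0219 M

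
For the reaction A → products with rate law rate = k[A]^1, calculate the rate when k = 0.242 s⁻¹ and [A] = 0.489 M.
0.1183 M/s

rate = k·[A]^1 = 0.242·(0.489)^1 = 0.242·0.489 = 0.1183 M/s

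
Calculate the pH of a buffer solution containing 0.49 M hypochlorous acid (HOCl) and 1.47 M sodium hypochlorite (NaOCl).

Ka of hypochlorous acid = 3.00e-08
pH = 8.00

pKa = -log(3.00e-08) = 7.52. pH = pKa + log([A⁻]/[HA]) = 7.52 + log(1.47/0.49)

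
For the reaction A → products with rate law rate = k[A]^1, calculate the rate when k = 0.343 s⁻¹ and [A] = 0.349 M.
0.1197 M/s

rate = k·[A]^1 = 0.343·(0.349)^1 = 0.343·0.349 = 0.1197 M/s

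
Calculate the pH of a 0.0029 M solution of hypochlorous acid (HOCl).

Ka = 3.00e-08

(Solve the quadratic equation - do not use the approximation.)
pH = 5.03

x² + Ka×x - Ka×C = 0. Using quadratic formula: [H⁺] = 9.3124e-06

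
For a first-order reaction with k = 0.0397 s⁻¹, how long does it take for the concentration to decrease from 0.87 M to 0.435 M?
17.46 s

From ln[A] = ln[A]₀ - k·t: t = ln([A]₀/[A])/k = ln(0.87/0.435)/0.0397 = ln(2.0000)/0.0397 = 0.6931/0.0397 = 17.46 s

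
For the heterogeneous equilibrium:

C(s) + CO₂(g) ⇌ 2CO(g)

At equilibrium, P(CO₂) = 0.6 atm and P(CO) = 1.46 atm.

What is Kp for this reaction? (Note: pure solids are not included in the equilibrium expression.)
K_p = 3.553

Solid C is excluded.
Kp = P(CO)²/P(CO₂) = (1.46)²/0.6 = 2.132/0.6 = 3.553.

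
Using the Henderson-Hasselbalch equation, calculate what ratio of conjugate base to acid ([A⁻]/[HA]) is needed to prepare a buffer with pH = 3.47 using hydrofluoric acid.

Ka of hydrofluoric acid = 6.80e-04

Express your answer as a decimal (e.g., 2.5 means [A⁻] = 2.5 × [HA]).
[A⁻]/[HA] = 2.007

pKa = −log(6.80e-04) = 3.1675. pH = pKa + log([A⁻]/[HA]). 3.47 = 3.1675 + log(ratio). log(ratio) = 3.47 − 3.1675 = 0.3025. ratio = 10^(0.3025) = 2.007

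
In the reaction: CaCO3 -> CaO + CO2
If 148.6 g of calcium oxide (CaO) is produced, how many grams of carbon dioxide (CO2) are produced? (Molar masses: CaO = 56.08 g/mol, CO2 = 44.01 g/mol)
Moles of CaO = 148.6 g ÷ 56.08 g/mol = 2.64979 mol
Mole ratio: 1 mol CO2 / 1 mol CaO
Moles of CO2 = 2.64979 × (1/1) = 2.64979 mol
Mass of CO2 = 2.64979 mol × 44.01 g/mol = 116.6 g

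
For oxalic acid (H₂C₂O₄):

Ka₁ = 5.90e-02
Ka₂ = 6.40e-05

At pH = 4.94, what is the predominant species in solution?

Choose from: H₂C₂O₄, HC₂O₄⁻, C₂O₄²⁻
C₂O₄²⁻

pKa1 = 1.23, pKa2 = 4.19. Each pKa is the crossover between adjacent species; pH = 4.94 lies in the region where C₂O₄²⁻ predominates.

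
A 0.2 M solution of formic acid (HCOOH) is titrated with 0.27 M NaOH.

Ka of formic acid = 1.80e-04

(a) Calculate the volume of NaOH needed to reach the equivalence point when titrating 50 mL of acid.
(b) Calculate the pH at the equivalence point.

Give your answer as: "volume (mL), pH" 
V = 37.0 mL, pH = 8.40

(a) At equivalence: moles acid = moles base.
moles acid = 0.2 × 0.05 = 0.01 mol; V_NaOH = 0.01/0.27 = 0.03704 L = 37.0 mL.
(b) At equivalence, all acid → conjugate base A⁻ at [A⁻] = 0.01/0.08704 = 0.1149 M.
Kb = Kw/Ka = 1.0e-14/1.80e-04 = 5.556e-11; [OH⁻] = √(Kb·[A⁻]) = 2.526e-06; pOH = 5.60; pH = 14 − pOH = 8.40.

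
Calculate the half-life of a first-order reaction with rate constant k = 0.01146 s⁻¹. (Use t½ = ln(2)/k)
60.48 s

t½ = ln(2)/k = 0.6931/0.01146 = 60.48 s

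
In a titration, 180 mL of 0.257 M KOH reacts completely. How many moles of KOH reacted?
Moles = Molarity × Volume (L)
Moles = 0.257 M × 0.18 L = 0.04626 mol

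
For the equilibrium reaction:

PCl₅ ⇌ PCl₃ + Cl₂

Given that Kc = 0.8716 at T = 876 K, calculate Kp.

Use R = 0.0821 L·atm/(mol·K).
K_p = 62.6851

Δn = (moles gaseous products) − (moles gaseous reactants) = 1
T = 876 K; RT = 0.0821 × 876 = 71.9196
Kp = Kc·(RT)^Δn = 0.8716 × (71.9196)^1 = 0.8716 × 71.9196 = 62.6851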